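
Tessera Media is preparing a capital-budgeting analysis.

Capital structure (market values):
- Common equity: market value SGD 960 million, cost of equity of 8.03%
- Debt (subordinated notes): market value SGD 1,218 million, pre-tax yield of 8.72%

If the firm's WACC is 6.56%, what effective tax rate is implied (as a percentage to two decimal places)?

38.06%

Total capital V = 960 + 1218 = 2178.
Equity weight = 960/2178 = 0.4408.
Subordinated notes weight = 1218/2178 = 0.5592.
Equity contribution = 0.4408 × 8.03% = 3.5394%.
Debt contribution must be 6.56% − 3.5394% = 3.0206%.
0.5592 × 8.72% × (1 − T) = 3.0206%  ⇒  (1 − T) = 0.6194.
T = 38.0576%.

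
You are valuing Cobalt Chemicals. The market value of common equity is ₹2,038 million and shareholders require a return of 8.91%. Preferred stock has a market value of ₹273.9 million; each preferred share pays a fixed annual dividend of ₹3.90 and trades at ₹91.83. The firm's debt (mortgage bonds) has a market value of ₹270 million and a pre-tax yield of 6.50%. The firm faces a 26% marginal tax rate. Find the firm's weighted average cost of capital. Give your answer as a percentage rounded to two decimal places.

Cost of preferred: Rp = 3.9 / 91.83 = 4.2470%.
Total capital V = 2038 + 273.9 + 270 = 2581.9.
Equity: weight = 2038/2581.9 = 0.7893; cost = 8.91%.
Preferred: weight = 273.9/2581.9 = 0.1061; cost = 4.247%.
Mortgage bonds: weight = 270/2581.9 = 0.1046; after-tax cost = 6.5% × (1 − 26%) = 4.8100%.
WACC = 0.7893 × 8.9100% + 0.1061 × 4.2470% + 0.1046 × 4.8100% = 7.9866%.

7.99%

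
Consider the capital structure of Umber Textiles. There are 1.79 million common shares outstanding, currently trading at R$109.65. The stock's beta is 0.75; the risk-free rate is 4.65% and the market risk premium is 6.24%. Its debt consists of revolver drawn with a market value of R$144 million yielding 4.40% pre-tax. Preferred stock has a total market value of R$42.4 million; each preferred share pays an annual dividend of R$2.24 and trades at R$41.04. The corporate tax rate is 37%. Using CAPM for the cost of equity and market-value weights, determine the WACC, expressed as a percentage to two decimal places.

Cost of equity via CAPM: Re = 4.65% + 0.75 × 6.24% = 9.3300%.
Cost of preferred: Rp = 2.24 / 41.04 = 5.4581%.
Market value of equity E = 109.65 × 1.79m = 196.2735m.
Total capital V = 196.2735 + 42.4 + 144 = 382.6735.
Equity: weight = 196.2735/382.6735 = 0.5129; cost = 9.33%.
Preferred: weight = 42.4/382.6735 = 0.1108; cost = 5.4581%.
Revolver drawn: weight = 144/382.6735 = 0.3763; after-tax cost = 4.4% × (1 − 37%) = 2.7720%.
WACC = 0.5129 × 9.3300% + 0.1108 × 5.4581% + 0.3763 × 2.7720% = 6.4332%.

6.43%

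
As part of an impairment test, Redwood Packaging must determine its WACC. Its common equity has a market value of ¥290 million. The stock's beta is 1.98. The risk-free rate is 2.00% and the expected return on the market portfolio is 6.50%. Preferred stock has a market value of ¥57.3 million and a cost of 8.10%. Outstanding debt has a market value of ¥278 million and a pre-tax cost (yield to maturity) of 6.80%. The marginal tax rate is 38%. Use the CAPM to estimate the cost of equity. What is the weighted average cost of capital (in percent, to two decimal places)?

Market risk premium = 6.5% − 2.0% = 4.5%.
Cost of equity via CAPM: Re = 2.0% + 1.98 × 4.5% = 10.9100%.
Total capital V = 290 + 57.3 + 278 = 625.3.
Equity: weight = 290/625.3 = 0.4638; cost = 10.91%.
Preferred: weight = 57.3/625.3 = 0.0916; cost = 8.1%.
Debt: weight = 278/625.3 = 0.4446; after-tax cost = 6.8% × (1 − 38%) = 4.2160%.
WACC = 0.4638 × 10.9100% + 0.0916 × 8.1000% + 0.4446 × 4.2160% = 7.6764%.

7.68%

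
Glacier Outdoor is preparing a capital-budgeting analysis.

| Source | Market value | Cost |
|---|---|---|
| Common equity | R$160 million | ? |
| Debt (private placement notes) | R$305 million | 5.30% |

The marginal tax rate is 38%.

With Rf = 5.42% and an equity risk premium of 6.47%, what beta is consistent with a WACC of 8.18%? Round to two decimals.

1.87

Total capital V = 160 + 305 = 465.
Equity weight = 160/465 = 0.3441.
Private placement notes weight = 305/465 = 0.6559.
Debt contribution = 0.6559 × 5.3% × (1 − 38%) = 2.1553%.
Required equity contribution = 8.18% − 2.1553% = 6.0247%  ⇒  Re = 17.5092%.
CAPM: 17.5092% = 5.42% + β × 6.47%  ⇒  β = 1.8685.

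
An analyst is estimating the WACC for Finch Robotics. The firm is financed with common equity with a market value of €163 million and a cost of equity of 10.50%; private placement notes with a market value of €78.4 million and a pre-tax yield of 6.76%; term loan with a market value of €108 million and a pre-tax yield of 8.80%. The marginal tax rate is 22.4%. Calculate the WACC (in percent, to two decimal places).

Total capital V = 163 + 78.4 + 108 = 349.4.
Equity: weight = 163/349.4 = 0.4665; cost = 10.5%.
Private placement notes: weight = 78.4/349.4 = 0.2244; after-tax cost = 6.76% × (1 − 22.4%) = 5.2458%.
Term loan: weight = 108/349.4 = 0.3091; after-tax cost = 8.8% × (1 − 22.4%) = 6.8288%.
WACC = 0.4665 × 10.5000% + 0.2244 × 5.2458% + 0.3091 × 6.8288% = 8.1863%.

8.19%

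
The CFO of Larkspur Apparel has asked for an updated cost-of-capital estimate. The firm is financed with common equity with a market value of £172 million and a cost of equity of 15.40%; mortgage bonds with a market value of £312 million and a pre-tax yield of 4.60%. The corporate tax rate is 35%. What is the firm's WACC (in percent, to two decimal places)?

Total capital V = 172 + 312 = 484.
Equity: weight = 172/484 = 0.3554; cost = 15.4%.
Mortgage bonds: weight = 312/484 = 0.6446; after-tax cost = 4.6% × (1 − 35%) = 2.9900%.
WACC = 0.3554 × 15.4000% + 0.6446 × 2.9900% = 7.4002%.

7.40%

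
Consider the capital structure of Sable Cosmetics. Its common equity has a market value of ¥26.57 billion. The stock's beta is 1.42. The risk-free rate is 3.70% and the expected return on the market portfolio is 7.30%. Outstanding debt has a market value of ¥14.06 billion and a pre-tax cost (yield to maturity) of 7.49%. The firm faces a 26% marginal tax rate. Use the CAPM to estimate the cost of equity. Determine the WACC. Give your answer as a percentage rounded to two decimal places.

7.68%

Market risk premium = 7.3% − 3.7% = 3.6%.
Cost of equity via CAPM: Re = 3.7% + 1.42 × 3.6% = 8.8120%.
Total capital V = 26.57 + 14.06 = 40.63.
Equity: weight = 26.57/40.63 = 0.6540; cost = 8.812%.
Debt: weight = 14.06/40.63 = 0.3460; after-tax cost = 7.49% × (1 − 26%) = 5.5426%.
WACC = 0.6540 × 8.8120% + 0.3460 × 5.5426% = 7.6806%.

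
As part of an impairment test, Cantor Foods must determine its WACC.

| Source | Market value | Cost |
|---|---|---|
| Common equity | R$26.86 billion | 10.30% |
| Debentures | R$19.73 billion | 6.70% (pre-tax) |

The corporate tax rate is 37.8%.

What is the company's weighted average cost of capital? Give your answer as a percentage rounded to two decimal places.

Total capital V = 26.86 + 19.73 = 46.59.
Equity: weight = 26.86/46.59 = 0.5765; cost = 10.3%.
Debentures: weight = 19.73/46.59 = 0.4235; after-tax cost = 6.7% × (1 − 37.8%) = 4.1674%.
WACC = 0.5765 × 10.3000% + 0.4235 × 4.1674% = 7.7030%.

7.70%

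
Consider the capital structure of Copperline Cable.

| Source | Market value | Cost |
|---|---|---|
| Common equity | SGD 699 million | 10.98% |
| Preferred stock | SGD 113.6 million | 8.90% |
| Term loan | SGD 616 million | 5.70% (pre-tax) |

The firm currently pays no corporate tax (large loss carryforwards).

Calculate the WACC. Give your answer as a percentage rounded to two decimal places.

8.54%

Total capital V = 699 + 113.6 + 616 = 1428.6.
Equity: weight = 699/1428.6 = 0.4893; cost = 10.98%.
Preferred: weight = 113.6/1428.6 = 0.0795; cost = 8.9%.
Term loan: weight = 616/1428.6 = 0.4312; after-tax cost = 5.7% × (1 − 0%) = 5.7000%.
WACC = 0.4893 × 10.9800% + 0.0795 × 8.9000% + 0.4312 × 5.7000% = 8.5379%.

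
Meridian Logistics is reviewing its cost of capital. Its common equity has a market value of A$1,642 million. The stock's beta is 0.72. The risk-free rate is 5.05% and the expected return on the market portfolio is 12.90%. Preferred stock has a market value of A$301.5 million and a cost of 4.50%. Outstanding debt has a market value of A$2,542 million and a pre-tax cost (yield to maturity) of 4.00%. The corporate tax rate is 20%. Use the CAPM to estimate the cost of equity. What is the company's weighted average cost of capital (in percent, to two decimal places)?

Market risk premium = 12.9% − 5.05% = 7.85%.
Cost of equity via CAPM: Re = 5.05% + 0.72 × 7.85% = 10.7020%.
Total capital V = 1642 + 301.5 + 2542 = 4485.5.
Equity: weight = 1642/4485.5 = 0.3661; cost = 10.702%.
Preferred: weight = 301.5/4485.5 = 0.0672; cost = 4.5%.
Debt: weight = 2542/4485.5 = 0.5667; after-tax cost = 4% × (1 − 20%) = 3.2000%.
WACC = 0.3661 × 10.7020% + 0.0672 × 4.5000% + 0.5667 × 3.2000% = 6.0336%.

6.03%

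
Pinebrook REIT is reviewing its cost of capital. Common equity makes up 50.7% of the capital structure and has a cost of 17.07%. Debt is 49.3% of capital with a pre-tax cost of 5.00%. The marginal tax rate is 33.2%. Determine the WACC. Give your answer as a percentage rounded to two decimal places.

After-tax cost of debt = 5% × (1 − 33.2%) = 3.3400%.
WACC = 0.507 × 17.0700% + 0.493 × 3.3400% = 10.3011%.

10.30%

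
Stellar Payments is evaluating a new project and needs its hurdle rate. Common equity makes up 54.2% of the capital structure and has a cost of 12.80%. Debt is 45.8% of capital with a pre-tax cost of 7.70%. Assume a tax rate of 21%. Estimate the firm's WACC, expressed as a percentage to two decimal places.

After-tax cost of debt = 7.7% × (1 − 21%) = 6.0830%.
WACC = 0.542 × 12.8000% + 0.458 × 6.0830% = 9.7236%.

9.72%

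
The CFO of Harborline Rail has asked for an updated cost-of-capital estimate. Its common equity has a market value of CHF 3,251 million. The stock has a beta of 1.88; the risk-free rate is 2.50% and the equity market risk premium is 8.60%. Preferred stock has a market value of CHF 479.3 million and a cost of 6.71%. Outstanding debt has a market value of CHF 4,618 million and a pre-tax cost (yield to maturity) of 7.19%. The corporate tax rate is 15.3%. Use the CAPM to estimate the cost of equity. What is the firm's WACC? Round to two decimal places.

11.02%

Cost of equity via CAPM: Re = 2.5% + 1.88 × 8.6% = 18.6680%.
Total capital V = 3251 + 479.3 + 4618 = 8348.3.
Equity: weight = 3251/8348.3 = 0.3894; cost = 18.668%.
Preferred: weight = 479.3/8348.3 = 0.0574; cost = 6.71%.
Debt: weight = 4618/8348.3 = 0.5532; after-tax cost = 7.19% × (1 − 15.3%) = 6.0899%.
WACC = 0.3894 × 18.6680% + 0.0574 × 6.7100% + 0.5532 × 6.0899% = 11.0237%.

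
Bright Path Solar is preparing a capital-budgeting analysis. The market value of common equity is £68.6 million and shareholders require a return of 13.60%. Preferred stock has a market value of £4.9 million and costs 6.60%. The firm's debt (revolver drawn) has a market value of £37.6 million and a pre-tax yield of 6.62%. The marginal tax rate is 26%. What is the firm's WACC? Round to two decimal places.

Total capital V = 68.6 + 4.9 + 37.6 = 111.1.
Equity: weight = 68.6/111.1 = 0.6175; cost = 13.6%.
Preferred: weight = 4.9/111.1 = 0.0441; cost = 6.6%.
Revolver drawn: weight = 37.6/111.1 = 0.3384; after-tax cost = 6.62% × (1 − 26%) = 4.8988%.
WACC = 0.6175 × 13.6000% + 0.0441 × 6.6000% + 0.3384 × 4.8988% = 10.3465%.

10.35%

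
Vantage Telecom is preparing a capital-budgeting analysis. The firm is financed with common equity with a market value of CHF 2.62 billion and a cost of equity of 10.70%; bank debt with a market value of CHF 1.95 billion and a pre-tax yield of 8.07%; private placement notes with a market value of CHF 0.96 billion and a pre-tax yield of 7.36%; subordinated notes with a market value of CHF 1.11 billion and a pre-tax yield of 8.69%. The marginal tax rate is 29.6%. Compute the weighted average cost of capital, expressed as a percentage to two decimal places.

Total capital V = 2.62 + 1.95 + 0.96 + 1.11 = 6.64.
Equity: weight = 2.62/6.64 = 0.3946; cost = 10.7%.
Bank debt: weight = 1.95/6.64 = 0.2937; after-tax cost = 8.07% × (1 − 29.6%) = 5.6813%.
Private placement notes: weight = 0.96/6.64 = 0.1446; after-tax cost = 7.36% × (1 − 29.6%) = 5.1814%.
Subordinated notes: weight = 1.11/6.64 = 0.1672; after-tax cost = 8.69% × (1 − 29.6%) = 6.1178%.
WACC = 0.3946 × 10.7000% + 0.2937 × 5.6813% + 0.1446 × 5.1814% + 0.1672 × 6.1178% = 7.6623%.

7.66%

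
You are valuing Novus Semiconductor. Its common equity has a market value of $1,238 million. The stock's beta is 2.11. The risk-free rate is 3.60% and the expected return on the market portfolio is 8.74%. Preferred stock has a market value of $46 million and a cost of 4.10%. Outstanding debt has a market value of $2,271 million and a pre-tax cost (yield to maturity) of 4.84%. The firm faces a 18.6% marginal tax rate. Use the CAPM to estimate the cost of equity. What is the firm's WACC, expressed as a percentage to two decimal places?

7.60%

Market risk premium = 8.74% − 3.6% = 5.14%.
Cost of equity via CAPM: Re = 3.6% + 2.11 × 5.14% = 14.4454%.
Total capital V = 1238 + 46 + 2271 = 3555.
Equity: weight = 1238/3555 = 0.3482; cost = 14.4454%.
Preferred: weight = 46/3555 = 0.0129; cost = 4.1%.
Debt: weight = 2271/3555 = 0.6388; after-tax cost = 4.84% × (1 − 18.6%) = 3.9398%.
WACC = 0.3482 × 14.4454% + 0.0129 × 4.1000% + 0.6388 × 3.9398% = 7.6003%.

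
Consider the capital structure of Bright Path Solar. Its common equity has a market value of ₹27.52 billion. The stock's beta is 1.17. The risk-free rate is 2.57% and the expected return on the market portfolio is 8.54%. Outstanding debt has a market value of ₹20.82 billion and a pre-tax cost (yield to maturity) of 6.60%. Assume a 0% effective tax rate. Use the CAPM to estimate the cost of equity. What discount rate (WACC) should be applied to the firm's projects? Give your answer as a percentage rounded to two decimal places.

8.28%

Market risk premium = 8.54% − 2.57% = 5.97%.
Cost of equity via CAPM: Re = 2.57% + 1.17 × 5.97% = 9.5549%.
Total capital V = 27.52 + 20.82 = 48.34.
Equity: weight = 27.52/48.34 = 0.5693; cost = 9.5549%.
Debt: weight = 20.82/48.34 = 0.4307; after-tax cost = 6.6% × (1 − 0%) = 6.6000%.
WACC = 0.5693 × 9.5549% + 0.4307 × 6.6000% = 8.2822%.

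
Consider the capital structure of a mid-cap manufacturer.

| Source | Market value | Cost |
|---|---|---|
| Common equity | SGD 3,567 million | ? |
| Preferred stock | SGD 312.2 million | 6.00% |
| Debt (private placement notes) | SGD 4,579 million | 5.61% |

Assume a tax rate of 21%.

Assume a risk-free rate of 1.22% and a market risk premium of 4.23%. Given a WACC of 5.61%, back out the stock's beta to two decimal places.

Total capital V = 3567 + 312.2 + 4579 = 8458.2.
Equity weight = 3567/8458.2 = 0.4217.
Preferred weight = 312.2/8458.2 = 0.0369.
Private placement notes weight = 4579/8458.2 = 0.5414.
Debt contribution = 0.5414 × 5.61% × (1 − 21%) = 2.3993%.
Preferred contribution = 0.0369 × 6% = 0.2215%.
Required equity contribution = 5.61% − 2.6208% = 2.9892%  ⇒  Re = 7.0882%.
CAPM: 7.0882% = 1.22% + β × 4.23%  ⇒  β = 1.3873.

1.39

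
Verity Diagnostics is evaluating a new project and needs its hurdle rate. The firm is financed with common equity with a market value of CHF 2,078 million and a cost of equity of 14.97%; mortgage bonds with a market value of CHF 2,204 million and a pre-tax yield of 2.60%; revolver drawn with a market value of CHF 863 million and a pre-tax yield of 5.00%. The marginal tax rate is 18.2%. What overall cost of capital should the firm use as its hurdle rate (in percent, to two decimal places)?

Total capital V = 2078 + 2204 + 863 = 5145.
Equity: weight = 2078/5145 = 0.4039; cost = 14.97%.
Mortgage bonds: weight = 2204/5145 = 0.4284; after-tax cost = 2.6% × (1 − 18.2%) = 2.1268%.
Revolver drawn: weight = 863/5145 = 0.1677; after-tax cost = 5% × (1 − 18.2%) = 4.0900%.
WACC = 0.4039 × 14.9700% + 0.4284 × 2.1268% + 0.1677 × 4.0900% = 7.6433%.

7.64%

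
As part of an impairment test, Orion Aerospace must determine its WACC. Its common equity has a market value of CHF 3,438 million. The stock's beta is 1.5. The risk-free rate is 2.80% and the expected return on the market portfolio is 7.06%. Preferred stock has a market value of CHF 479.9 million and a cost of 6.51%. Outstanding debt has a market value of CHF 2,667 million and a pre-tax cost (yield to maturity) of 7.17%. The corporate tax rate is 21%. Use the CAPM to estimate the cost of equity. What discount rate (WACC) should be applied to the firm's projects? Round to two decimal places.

7.57%

Market risk premium = 7.06% − 2.8% = 4.26%.
Cost of equity via CAPM: Re = 2.8% + 1.5 × 4.26% = 9.1900%.
Total capital V = 3438 + 479.9 + 2667 = 6584.9.
Equity: weight = 3438/6584.9 = 0.5221; cost = 9.19%.
Preferred: weight = 479.9/6584.9 = 0.0729; cost = 6.51%.
Debt: weight = 2667/6584.9 = 0.4050; after-tax cost = 7.17% × (1 − 21%) = 5.6643%.
WACC = 0.5221 × 9.1900% + 0.0729 × 6.5100% + 0.4050 × 5.6643% = 7.5667%.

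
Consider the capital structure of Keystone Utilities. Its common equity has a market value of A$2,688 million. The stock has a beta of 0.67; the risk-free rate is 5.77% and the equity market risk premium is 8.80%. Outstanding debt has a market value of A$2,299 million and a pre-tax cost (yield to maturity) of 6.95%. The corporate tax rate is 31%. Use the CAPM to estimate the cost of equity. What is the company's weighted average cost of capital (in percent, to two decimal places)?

Cost of equity via CAPM: Re = 5.77% + 0.67 × 8.8% = 11.6660%.
Total capital V = 2688 + 2299 = 4987.
Equity: weight = 2688/4987 = 0.5390; cost = 11.666%.
Debt: weight = 2299/4987 = 0.4610; after-tax cost = 6.95% × (1 − 31%) = 4.7955%.
WACC = 0.5390 × 11.6660% + 0.4610 × 4.7955% = 8.4987%.

8.50%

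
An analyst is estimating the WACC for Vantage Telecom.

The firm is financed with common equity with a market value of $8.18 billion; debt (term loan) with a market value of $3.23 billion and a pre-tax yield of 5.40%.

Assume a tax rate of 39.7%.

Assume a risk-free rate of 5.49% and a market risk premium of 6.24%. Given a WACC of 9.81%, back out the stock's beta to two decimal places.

1.11

Total capital V = 8.18 + 3.23 = 11.41.
Equity weight = 8.18/11.41 = 0.7169.
Term loan weight = 3.23/11.41 = 0.2831.
Debt contribution = 0.2831 × 5.4% × (1 − 39.7%) = 0.9218%.
Required equity contribution = 9.81% − 0.9218% = 8.8882%  ⇒  Re = 12.3979%.
CAPM: 12.3979% = 5.49% + β × 6.24%  ⇒  β = 1.1070.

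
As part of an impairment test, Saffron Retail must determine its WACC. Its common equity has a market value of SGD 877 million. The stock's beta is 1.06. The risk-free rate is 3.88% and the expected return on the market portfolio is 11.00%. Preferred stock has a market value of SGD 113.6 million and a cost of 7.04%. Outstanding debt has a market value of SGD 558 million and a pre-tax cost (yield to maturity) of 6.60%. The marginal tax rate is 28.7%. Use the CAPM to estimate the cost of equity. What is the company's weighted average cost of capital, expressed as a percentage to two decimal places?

Market risk premium = 11.0% − 3.88% = 7.12%.
Cost of equity via CAPM: Re = 3.88% + 1.06 × 7.12% = 11.4272%.
Total capital V = 877 + 113.6 + 558 = 1548.6.
Equity: weight = 877/1548.6 = 0.5663; cost = 11.4272%.
Preferred: weight = 113.6/1548.6 = 0.0734; cost = 7.04%.
Debt: weight = 558/1548.6 = 0.3603; after-tax cost = 6.6% × (1 − 28.7%) = 4.7058%.
WACC = 0.5663 × 11.4272% + 0.0734 × 7.0400% + 0.3603 × 4.7058% = 8.6835%.

8.68%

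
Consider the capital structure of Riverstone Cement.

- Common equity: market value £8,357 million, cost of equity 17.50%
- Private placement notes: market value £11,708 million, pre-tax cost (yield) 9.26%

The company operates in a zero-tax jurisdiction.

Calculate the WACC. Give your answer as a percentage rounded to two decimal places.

Total capital V = 8357 + 11708 = 20065.
Equity: weight = 8357/20065 = 0.4165; cost = 17.5%.
Private placement notes: weight = 11708/20065 = 0.5835; after-tax cost = 9.26% × (1 − 0%) = 9.2600%.
WACC = 0.4165 × 17.5000% + 0.5835 × 9.2600% = 12.6919%.

12.69%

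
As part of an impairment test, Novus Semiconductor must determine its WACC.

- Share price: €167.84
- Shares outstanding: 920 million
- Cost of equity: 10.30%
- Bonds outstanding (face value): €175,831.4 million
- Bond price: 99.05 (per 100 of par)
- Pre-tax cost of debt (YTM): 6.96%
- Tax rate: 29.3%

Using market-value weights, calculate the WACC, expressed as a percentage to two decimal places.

7.45%

Market value of equity E = 167.84 × 920m = 154412.8m. Market value of debt D = 175831.4m × 99.05/100 = 174161.0017m.
Total capital V = 154412.8 + 174161.0017 = 328573.8017.
Equity: weight = 154412.8/328573.8017 = 0.4699; cost = 10.3%.
Bonds outstanding: weight = 174161.0017/328573.8017 = 0.5301; after-tax cost = 6.96% × (1 − 29.3%) = 4.9207%.
WACC = 0.4699 × 10.3000% + 0.5301 × 4.9207% = 7.4487%.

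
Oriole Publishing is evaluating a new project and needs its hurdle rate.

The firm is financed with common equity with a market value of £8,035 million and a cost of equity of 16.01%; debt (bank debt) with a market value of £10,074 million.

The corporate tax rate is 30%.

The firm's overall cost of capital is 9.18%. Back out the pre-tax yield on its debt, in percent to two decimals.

5.33%

Total capital V = 8035 + 10074 = 18109.
Equity weight = 8035/18109 = 0.4437.
Bank debt weight = 10074/18109 = 0.5563.
Equity contribution = 0.4437 × 16.01% = 7.1037%.
Remaining for debt = 9.18% − 7.1037% = 2.0763%.
Rd × (1 − 30%) × 0.5563 = 2.0763%  ⇒  Rd = 5.3320%.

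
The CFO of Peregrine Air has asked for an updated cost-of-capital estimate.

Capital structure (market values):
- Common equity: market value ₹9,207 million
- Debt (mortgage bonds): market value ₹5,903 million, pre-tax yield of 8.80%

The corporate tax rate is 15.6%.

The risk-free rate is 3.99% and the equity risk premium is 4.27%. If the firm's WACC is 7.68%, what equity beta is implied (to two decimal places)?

0.90

Total capital V = 9207 + 5903 = 15110.
Equity weight = 9207/15110 = 0.6093.
Mortgage bonds weight = 5903/15110 = 0.3907.
Debt contribution = 0.3907 × 8.8% × (1 − 15.6%) = 2.9016%.
Required equity contribution = 7.68% − 2.9016% = 4.7784%  ⇒  Re = 7.8421%.
CAPM: 7.8421% = 3.99% + β × 4.27%  ⇒  β = 0.9021.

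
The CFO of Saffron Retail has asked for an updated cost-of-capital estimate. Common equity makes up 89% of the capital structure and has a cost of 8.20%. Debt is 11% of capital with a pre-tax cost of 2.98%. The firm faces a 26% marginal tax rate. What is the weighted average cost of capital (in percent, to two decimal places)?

7.54%

After-tax cost of debt = 2.98% × (1 − 26%) = 2.2052%.
WACC = 0.890 × 8.2000% + 0.110 × 2.2052% = 7.5406%.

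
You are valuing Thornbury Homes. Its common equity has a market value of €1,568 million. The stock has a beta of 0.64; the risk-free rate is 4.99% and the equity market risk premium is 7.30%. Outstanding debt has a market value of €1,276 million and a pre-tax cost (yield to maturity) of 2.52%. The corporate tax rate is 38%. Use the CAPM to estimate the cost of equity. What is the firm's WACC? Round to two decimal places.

Cost of equity via CAPM: Re = 4.99% + 0.64 × 7.3% = 9.6620%.
Total capital V = 1568 + 1276 = 2844.
Equity: weight = 1568/2844 = 0.5513; cost = 9.662%.
Debt: weight = 1276/2844 = 0.4487; after-tax cost = 2.52% × (1 − 38%) = 1.5624%.
WACC = 0.5513 × 9.6620% + 0.4487 × 1.5624% = 6.0280%.

6.03%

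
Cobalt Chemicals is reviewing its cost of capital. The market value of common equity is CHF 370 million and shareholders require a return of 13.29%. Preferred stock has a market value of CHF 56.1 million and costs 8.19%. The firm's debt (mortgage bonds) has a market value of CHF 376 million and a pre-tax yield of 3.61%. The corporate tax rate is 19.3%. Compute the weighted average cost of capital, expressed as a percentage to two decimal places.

Total capital V = 370 + 56.1 + 376 = 802.1.
Equity: weight = 370/802.1 = 0.4613; cost = 13.29%.
Preferred: weight = 56.1/802.1 = 0.0699; cost = 8.19%.
Mortgage bonds: weight = 376/802.1 = 0.4688; after-tax cost = 3.61% × (1 − 19.3%) = 2.9133%.
WACC = 0.4613 × 13.2900% + 0.0699 × 8.1900% + 0.4688 × 2.9133% = 8.0690%.

8.07%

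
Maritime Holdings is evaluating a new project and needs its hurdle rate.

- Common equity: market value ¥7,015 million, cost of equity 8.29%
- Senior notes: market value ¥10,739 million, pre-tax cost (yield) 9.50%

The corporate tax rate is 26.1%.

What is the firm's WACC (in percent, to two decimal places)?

Total capital V = 7015 + 10739 = 17754.
Equity: weight = 7015/17754 = 0.3951; cost = 8.29%.
Senior notes: weight = 10739/17754 = 0.6049; after-tax cost = 9.5% × (1 − 26.1%) = 7.0205%.
WACC = 0.3951 × 8.2900% + 0.6049 × 7.0205% = 7.5221%.

7.52%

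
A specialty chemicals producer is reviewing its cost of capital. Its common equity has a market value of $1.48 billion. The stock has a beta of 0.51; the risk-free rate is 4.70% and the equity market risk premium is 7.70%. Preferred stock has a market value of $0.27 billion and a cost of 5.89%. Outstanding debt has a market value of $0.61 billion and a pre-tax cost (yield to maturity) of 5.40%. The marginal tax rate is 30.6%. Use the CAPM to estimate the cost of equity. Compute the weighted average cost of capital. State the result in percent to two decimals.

7.05%

Cost of equity via CAPM: Re = 4.7% + 0.51 × 7.7% = 8.6270%.
Total capital V = 1.48 + 0.27 + 0.61 = 2.36.
Equity: weight = 1.48/2.36 = 0.6271; cost = 8.627%.
Preferred: weight = 0.27/2.36 = 0.1144; cost = 5.89%.
Debt: weight = 0.61/2.36 = 0.2585; after-tax cost = 5.4% × (1 − 30.6%) = 3.7476%.
WACC = 0.6271 × 8.6270% + 0.1144 × 5.8900% + 0.2585 × 3.7476% = 7.0527%.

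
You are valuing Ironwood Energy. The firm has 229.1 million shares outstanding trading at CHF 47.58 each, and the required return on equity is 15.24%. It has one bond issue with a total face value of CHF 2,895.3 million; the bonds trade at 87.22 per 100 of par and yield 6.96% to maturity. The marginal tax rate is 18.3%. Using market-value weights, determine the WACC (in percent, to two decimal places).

Market value of equity E = 47.58 × 229.1m = 10900.578m. Market value of debt D = 2895.3m × 87.22/100 = 2525.28066m.
Total capital V = 10900.578 + 2525.28066 = 13425.85866.
Equity: weight = 10900.578/13425.85866 = 0.8119; cost = 15.24%.
Bonds outstanding: weight = 2525.28066/13425.85866 = 0.1881; after-tax cost = 6.96% × (1 − 18.3%) = 5.6863%.
WACC = 0.8119 × 15.2400% + 0.1881 × 5.6863% = 13.4430%.

13.44%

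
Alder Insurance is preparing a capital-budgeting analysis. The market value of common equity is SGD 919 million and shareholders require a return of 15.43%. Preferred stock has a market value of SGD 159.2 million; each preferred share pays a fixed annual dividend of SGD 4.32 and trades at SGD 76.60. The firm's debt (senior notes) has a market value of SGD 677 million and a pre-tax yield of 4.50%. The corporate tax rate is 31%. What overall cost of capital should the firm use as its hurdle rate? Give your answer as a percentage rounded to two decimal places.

Cost of preferred: Rp = 4.32 / 76.6 = 5.6397%.
Total capital V = 919 + 159.2 + 677 = 1755.2.
Equity: weight = 919/1755.2 = 0.5236; cost = 15.43%.
Preferred: weight = 159.2/1755.2 = 0.0907; cost = 5.6397%.
Senior notes: weight = 677/1755.2 = 0.3857; after-tax cost = 4.5% × (1 − 31%) = 3.1050%.
WACC = 0.5236 × 15.4300% + 0.0907 × 5.6397% + 0.3857 × 3.1050% = 9.7881%.

9.79%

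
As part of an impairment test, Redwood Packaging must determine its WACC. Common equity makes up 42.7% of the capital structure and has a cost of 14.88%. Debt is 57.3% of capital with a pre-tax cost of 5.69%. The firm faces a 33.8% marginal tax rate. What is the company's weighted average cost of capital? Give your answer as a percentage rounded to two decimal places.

After-tax cost of debt = 5.69% × (1 − 33.8%) = 3.7668%.
WACC = 0.427 × 14.8800% + 0.573 × 3.7668% = 8.5121%.

8.51%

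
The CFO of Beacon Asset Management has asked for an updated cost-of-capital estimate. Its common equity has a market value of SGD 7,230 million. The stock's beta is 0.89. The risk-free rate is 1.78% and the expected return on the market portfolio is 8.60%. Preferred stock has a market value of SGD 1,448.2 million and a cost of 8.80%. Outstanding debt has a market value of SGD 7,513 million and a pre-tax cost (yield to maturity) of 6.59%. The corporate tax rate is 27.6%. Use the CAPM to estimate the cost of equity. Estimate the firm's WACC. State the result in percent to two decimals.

6.51%

Market risk premium = 8.6% − 1.78% = 6.82%.
Cost of equity via CAPM: Re = 1.78% + 0.89 × 6.82% = 7.8498%.
Total capital V = 7230 + 1448.2 + 7513 = 16191.2.
Equity: weight = 7230/16191.2 = 0.4465; cost = 7.8498%.
Preferred: weight = 1448.2/16191.2 = 0.0894; cost = 8.8%.
Debt: weight = 7513/16191.2 = 0.4640; after-tax cost = 6.59% × (1 − 27.6%) = 4.7712%.
WACC = 0.4465 × 7.8498% + 0.0894 × 8.8000% + 0.4640 × 4.7712% = 6.5062%.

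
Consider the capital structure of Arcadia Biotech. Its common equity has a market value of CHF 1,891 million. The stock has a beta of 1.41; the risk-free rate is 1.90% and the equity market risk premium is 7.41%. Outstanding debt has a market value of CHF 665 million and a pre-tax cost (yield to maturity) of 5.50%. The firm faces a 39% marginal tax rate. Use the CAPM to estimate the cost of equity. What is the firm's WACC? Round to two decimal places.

Cost of equity via CAPM: Re = 1.9% + 1.41 × 7.41% = 12.3481%.
Total capital V = 1891 + 665 = 2556.
Equity: weight = 1891/2556 = 0.7398; cost = 12.3481%.
Debt: weight = 665/2556 = 0.2602; after-tax cost = 5.5% × (1 − 39%) = 3.3550%.
WACC = 0.7398 × 12.3481% + 0.2602 × 3.3550% = 10.0083%.

10.01%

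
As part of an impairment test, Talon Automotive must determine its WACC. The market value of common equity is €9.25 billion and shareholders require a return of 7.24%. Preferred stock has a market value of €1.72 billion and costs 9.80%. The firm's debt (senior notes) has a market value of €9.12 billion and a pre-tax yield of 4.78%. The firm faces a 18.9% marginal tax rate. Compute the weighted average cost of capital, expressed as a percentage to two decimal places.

5.93%

Total capital V = 9.25 + 1.72 + 9.12 = 20.09.
Equity: weight = 9.25/20.09 = 0.4604; cost = 7.24%.
Preferred: weight = 1.72/20.09 = 0.0856; cost = 9.8%.
Senior notes: weight = 9.12/20.09 = 0.4540; after-tax cost = 4.78% × (1 − 18.9%) = 3.8766%.
WACC = 0.4604 × 7.2400% + 0.0856 × 9.8000% + 0.4540 × 3.8766% = 5.9323%.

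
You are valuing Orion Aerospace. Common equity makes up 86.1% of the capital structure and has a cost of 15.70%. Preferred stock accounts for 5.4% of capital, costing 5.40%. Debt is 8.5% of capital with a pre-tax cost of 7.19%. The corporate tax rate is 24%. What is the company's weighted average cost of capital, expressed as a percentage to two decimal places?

14.27%

After-tax cost of debt = 7.19% × (1 − 24%) = 5.4644%.
WACC = 0.861 × 15.7000% + 0.054 × 5.4000% + 0.085 × 5.4644% = 14.2738%.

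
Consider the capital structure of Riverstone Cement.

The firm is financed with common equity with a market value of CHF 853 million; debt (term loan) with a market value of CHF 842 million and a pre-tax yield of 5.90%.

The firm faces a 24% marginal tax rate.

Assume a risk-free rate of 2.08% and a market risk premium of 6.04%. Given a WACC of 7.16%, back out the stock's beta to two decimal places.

1.28

Total capital V = 853 + 842 = 1695.
Equity weight = 853/1695 = 0.5032.
Term loan weight = 842/1695 = 0.4968.
Debt contribution = 0.4968 × 5.9% × (1 − 24%) = 2.2275%.
Required equity contribution = 7.16% − 2.2275% = 4.9325%  ⇒  Re = 9.8015%.
CAPM: 9.8015% = 2.08% + β × 6.04%  ⇒  β = 1.2784.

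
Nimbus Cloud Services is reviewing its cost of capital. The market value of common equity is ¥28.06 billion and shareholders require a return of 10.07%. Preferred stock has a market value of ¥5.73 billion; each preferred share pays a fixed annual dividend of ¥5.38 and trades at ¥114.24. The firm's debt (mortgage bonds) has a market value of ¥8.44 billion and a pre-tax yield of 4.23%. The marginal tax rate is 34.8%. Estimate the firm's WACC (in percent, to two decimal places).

Cost of preferred: Rp = 5.38 / 114.24 = 4.7094%.
Total capital V = 28.06 + 5.73 + 8.44 = 42.23.
Equity: weight = 28.06/42.23 = 0.6645; cost = 10.07%.
Preferred: weight = 5.73/42.23 = 0.1357; cost = 4.7094%.
Mortgage bonds: weight = 8.44/42.23 = 0.1999; after-tax cost = 4.23% × (1 − 34.8%) = 2.7580%.
WACC = 0.6645 × 10.0700% + 0.1357 × 4.7094% + 0.1999 × 2.7580% = 7.8813%.

7.88%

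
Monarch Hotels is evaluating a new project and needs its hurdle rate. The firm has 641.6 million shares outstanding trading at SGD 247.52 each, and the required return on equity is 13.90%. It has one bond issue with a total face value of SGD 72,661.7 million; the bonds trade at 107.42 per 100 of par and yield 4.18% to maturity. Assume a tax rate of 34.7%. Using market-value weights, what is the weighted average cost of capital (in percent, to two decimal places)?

Market value of equity E = 247.52 × 641.6m = 158808.832m. Market value of debt D = 72661.7m × 107.42/100 = 78053.19814m.
Total capital V = 158808.832 + 78053.19814 = 236862.03014.
Equity: weight = 158808.832/236862.03014 = 0.6705; cost = 13.9%.
Bonds outstanding: weight = 78053.19814/236862.03014 = 0.3295; after-tax cost = 4.18% × (1 − 34.7%) = 2.7295%.
WACC = 0.6705 × 13.9000% + 0.3295 × 2.7295% = 10.2190%.

10.22%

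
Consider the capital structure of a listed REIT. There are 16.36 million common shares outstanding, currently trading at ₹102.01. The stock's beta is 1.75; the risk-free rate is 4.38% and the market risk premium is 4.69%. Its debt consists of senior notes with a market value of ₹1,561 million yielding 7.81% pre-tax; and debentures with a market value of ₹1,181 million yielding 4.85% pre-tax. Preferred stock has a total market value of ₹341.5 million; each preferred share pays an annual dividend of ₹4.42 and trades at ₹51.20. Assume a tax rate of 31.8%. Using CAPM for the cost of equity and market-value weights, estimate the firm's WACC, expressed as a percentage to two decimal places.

7.61%

Cost of equity via CAPM: Re = 4.38% + 1.75 × 4.69% = 12.5875%.
Cost of preferred: Rp = 4.42 / 51.2 = 8.6328%.
Market value of equity E = 102.01 × 16.36m = 1668.8836m.
Total capital V = 1668.8836 + 341.5 + 1561 + 1181 = 4752.3836.
Equity: weight = 1668.8836/4752.3836 = 0.3512; cost = 12.5875%.
Preferred: weight = 341.5/4752.3836 = 0.0719; cost = 8.6328%.
Senior notes: weight = 1561/4752.3836 = 0.3285; after-tax cost = 7.81% × (1 − 31.8%) = 5.3264%.
Debentures: weight = 1181/4752.3836 = 0.2485; after-tax cost = 4.85% × (1 − 31.8%) = 3.3077%.
WACC = 0.3512 × 12.5875% + 0.0719 × 8.6328% + 0.3285 × 5.3264% + 0.2485 × 3.3077% = 7.6122%.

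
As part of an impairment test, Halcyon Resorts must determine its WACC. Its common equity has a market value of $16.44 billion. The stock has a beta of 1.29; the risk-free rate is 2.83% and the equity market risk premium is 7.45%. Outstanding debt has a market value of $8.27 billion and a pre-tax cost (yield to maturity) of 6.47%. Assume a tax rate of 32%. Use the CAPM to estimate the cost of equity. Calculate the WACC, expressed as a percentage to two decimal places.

9.75%

Cost of equity via CAPM: Re = 2.83% + 1.29 × 7.45% = 12.4405%.
Total capital V = 16.44 + 8.27 = 24.71.
Equity: weight = 16.44/24.71 = 0.6653; cost = 12.4405%.
Debt: weight = 8.27/24.71 = 0.3347; after-tax cost = 6.47% × (1 − 32%) = 4.3996%.
WACC = 0.6653 × 12.4405% + 0.3347 × 4.3996% = 9.7494%.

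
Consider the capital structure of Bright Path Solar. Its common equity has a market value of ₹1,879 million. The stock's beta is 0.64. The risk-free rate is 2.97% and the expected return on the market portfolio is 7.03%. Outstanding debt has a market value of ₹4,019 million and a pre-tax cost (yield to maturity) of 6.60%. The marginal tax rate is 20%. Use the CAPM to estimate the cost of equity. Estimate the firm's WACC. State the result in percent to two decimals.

Market risk premium = 7.03% − 2.97% = 4.06%.
Cost of equity via CAPM: Re = 2.97% + 0.64 × 4.06% = 5.5684%.
Total capital V = 1879 + 4019 = 5898.
Equity: weight = 1879/5898 = 0.3186; cost = 5.5684%.
Debt: weight = 4019/5898 = 0.6814; after-tax cost = 6.6% × (1 − 20%) = 5.2800%.
WACC = 0.3186 × 5.5684% + 0.6814 × 5.2800% = 5.3719%.

5.37%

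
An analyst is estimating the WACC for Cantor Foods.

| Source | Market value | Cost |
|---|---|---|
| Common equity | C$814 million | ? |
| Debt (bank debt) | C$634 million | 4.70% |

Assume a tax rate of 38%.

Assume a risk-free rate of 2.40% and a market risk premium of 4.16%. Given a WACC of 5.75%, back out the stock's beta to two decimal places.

Total capital V = 814 + 634 = 1448.
Equity weight = 814/1448 = 0.5622.
Bank debt weight = 634/1448 = 0.4378.
Debt contribution = 0.4378 × 4.7% × (1 − 38%) = 1.2759%.
Required equity contribution = 5.75% − 1.2759% = 4.4741%  ⇒  Re = 7.9589%.
CAPM: 7.9589% = 2.4% + β × 4.16%  ⇒  β = 1.3363.

1.34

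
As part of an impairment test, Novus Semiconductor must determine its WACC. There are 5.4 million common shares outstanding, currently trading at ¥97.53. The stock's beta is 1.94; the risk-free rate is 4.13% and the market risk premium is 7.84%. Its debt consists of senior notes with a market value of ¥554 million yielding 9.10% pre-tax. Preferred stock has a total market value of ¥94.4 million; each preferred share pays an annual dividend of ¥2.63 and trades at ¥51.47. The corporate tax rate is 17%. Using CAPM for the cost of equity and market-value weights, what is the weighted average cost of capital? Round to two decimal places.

12.64%

Cost of equity via CAPM: Re = 4.13% + 1.94 × 7.84% = 19.3396%.
Cost of preferred: Rp = 2.63 / 51.47 = 5.1098%.
Market value of equity E = 97.53 × 5.4m = 526.662m.
Total capital V = 526.662 + 94.4 + 554 = 1175.062.
Equity: weight = 526.662/1175.062 = 0.4482; cost = 19.3396%.
Preferred: weight = 94.4/1175.062 = 0.0803; cost = 5.1098%.
Senior notes: weight = 554/1175.062 = 0.4715; after-tax cost = 9.1% × (1 − 17%) = 7.5530%.
WACC = 0.4482 × 19.3396% + 0.0803 × 5.1098% + 0.4715 × 7.5530% = 12.6395%.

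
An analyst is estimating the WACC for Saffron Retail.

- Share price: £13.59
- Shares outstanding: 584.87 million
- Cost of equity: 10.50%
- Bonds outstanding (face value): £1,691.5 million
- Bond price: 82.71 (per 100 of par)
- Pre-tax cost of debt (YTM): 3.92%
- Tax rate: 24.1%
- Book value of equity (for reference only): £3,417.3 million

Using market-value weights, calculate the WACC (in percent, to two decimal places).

9.37%

Market value of equity E = 13.59 × 584.87m = 7948.3833m. Market value of debt D = 1691.5m × 82.71/100 = 1399.03965m.
Total capital V = 7948.3833 + 1399.03965 = 9347.42295.
Equity: weight = 7948.3833/9347.42295 = 0.8503; cost = 10.5%.
Bonds outstanding: weight = 1399.03965/9347.42295 = 0.1497; after-tax cost = 3.92% × (1 − 24.1%) = 2.9753%.
WACC = 0.8503 × 10.5000% + 0.1497 × 2.9753% = 9.3738%.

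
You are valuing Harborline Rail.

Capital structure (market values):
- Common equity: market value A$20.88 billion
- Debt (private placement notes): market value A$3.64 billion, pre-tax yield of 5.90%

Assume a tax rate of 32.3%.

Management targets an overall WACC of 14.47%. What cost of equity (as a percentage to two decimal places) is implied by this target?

16.30%

Total capital V = 20.88 + 3.64 = 24.52.
Equity weight = 20.88/24.52 = 0.8515.
Private placement notes weight = 3.64/24.52 = 0.1485.
Debt contribution = 0.1485 × 5.9% × (1 − 32.3%) = 0.5930%.
Required equity contribution = 14.47% − 0.5930% = 13.8770%.
Re = 13.8770% / 0.8515 = 16.2962%.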